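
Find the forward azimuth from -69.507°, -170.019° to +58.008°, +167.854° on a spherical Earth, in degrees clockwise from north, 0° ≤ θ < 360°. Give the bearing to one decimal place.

345.2°

Δλ = 167.854 − -170.019 = 337.873°; wrapped into (−180°, 180°]: -22.127°.
θ = atan2( sin Δλ · cos φ₂ , cos φ₁ · sin φ₂ − sin φ₁ · cos φ₂ · cos Δλ )
  = atan2(-0.19956, 0.75664) = -14.775° → normalised to [0°, 360°): 345.225°.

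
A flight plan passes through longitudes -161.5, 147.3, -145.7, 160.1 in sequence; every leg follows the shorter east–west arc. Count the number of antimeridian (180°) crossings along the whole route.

Leg 1: -161.5° → +147.3°, shortest Δλ = -51.2° (west) — crosses 180°.
Leg 2: +147.3° → -145.7°, shortest Δλ = 67.0° (east) — crosses 180°.
Leg 3: -145.7° → +160.1°, shortest Δλ = -54.2° (west) — crosses 180°.
Total crossings: 3.

3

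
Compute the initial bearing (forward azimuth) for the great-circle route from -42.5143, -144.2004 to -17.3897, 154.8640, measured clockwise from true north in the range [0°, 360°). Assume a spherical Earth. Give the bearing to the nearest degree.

276°

Δλ = 154.8640 − -144.2004 = 299.0644°; wrapped into (−180°, 180°]: -60.9356°.
θ = atan2( sin Δλ · cos φ₂ , cos φ₁ · sin φ₂ − sin φ₁ · cos φ₂ · cos Δλ )
  = atan2(-0.83412, 0.09298) = -83.639° → normalised to [0°, 360°): 276.361°.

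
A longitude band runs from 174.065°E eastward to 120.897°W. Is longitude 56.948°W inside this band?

Band width going east from +174.065° to -120.897°: ((-120.897 − 174.065) mod 360) = 65.038°.
Offset of -56.948° east of the west edge: ((-56.948 − 174.065) mod 360) = 128.987°.
128.987° > 65.038° ⇒ outside.

No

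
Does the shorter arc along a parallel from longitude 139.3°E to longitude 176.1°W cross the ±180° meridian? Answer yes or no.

Naïve |-176.1 − 139.3| = 315.4° > 180°, so the shorter arc goes the other way round — across 180°.
Signed shortest Δλ = ((-176.1 − 139.3 + 180) mod 360) − 180 = 44.6°.
Going east by 44.6° from +139.3° passes through 180° before reaching -176.1°.

Yes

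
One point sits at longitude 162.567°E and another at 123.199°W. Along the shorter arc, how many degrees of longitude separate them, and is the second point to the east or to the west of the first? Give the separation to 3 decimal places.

Raw difference: -123.199 − 162.567 = -285.766°.
Normalise into (−180°, 180°]: -285.766° + 360° = 74.234°.
Positive ⇒ the second point lies to the east; separation 74.234°.

74.234° east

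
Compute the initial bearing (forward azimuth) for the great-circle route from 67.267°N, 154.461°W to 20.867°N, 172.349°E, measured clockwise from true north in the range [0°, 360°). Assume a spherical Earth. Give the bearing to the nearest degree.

Δλ = 172.349 − -154.461 = 326.810°; wrapped into (−180°, 180°]: -33.190°.
θ = atan2( sin Δλ · cos φ₂ , cos φ₁ · sin φ₂ − sin φ₁ · cos φ₂ · cos Δλ )
  = atan2(-0.51151, -0.58357) = -138.765° → normalised to [0°, 360°): 221.235°.

221°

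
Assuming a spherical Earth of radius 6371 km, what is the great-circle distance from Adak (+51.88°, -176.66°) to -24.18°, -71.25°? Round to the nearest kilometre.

Δλ = -71.25 − -176.66 = 105.41°.
Δφ = -24.18 − 51.88 = -76.06°.
a = sin²(Δφ/2) + cos φ₁ · cos φ₂ · sin²(Δλ/2) = 0.735943.
c = 2·atan2(√a, √(1−a)) = 2.06223 rad → d = 6371·c ≈ 13138.44 km.

13138 km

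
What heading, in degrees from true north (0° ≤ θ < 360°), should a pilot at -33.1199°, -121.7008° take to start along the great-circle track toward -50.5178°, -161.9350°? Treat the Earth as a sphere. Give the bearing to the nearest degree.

Δλ = -161.9350 − -121.7008 = -40.2342°.
θ = atan2( sin Δλ · cos φ₂ , cos φ₁ · sin φ₂ − sin φ₁ · cos φ₂ · cos Δλ )
  = atan2(-0.41070, -0.38120) = -132.867° → normalised to [0°, 360°): 227.133°.

227°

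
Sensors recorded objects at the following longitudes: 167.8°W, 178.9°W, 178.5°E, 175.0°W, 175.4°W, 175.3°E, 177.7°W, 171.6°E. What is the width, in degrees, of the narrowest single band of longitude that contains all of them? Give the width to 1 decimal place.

20.6°

Sort the longitudes: -178.9°, -177.7°, -175.4°, -175.0°, -167.8°, +171.6°, +175.3°, +178.5°.
Eastward gaps between consecutive values (wrapping around): 1.2°, 2.3°, 0.4°, 7.2°, 339.4°, 3.7°, 3.2°, 2.6°.
Largest gap = 339.4° ⇒ minimal covering band is its complement: 360° − 339.4° = 20.6°.
Band runs from +171.6° eastward to -167.8°, crossing the antimeridian.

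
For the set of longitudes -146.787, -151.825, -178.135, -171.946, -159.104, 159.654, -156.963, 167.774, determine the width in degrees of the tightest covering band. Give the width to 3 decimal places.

Sort the longitudes: -178.135°, -171.946°, -159.104°, -156.963°, -151.825°, -146.787°, +159.654°, +167.774°.
Eastward gaps between consecutive values (wrapping around): 6.189°, 12.842°, 2.141°, 5.138°, 5.038°, 306.441°, 8.120°, 14.091°.
Largest gap = 306.441° ⇒ minimal covering band is its complement: 360° − 306.441° = 53.559°.
Band runs from +159.654° eastward to -146.787°, crossing the antimeridian.

53.559°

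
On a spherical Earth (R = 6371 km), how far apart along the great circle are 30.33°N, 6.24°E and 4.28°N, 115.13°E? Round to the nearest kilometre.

Δλ = 115.13 − 6.24 = 108.89°.
Δφ = 4.28 − 30.33 = -26.05°.
a = sin²(Δφ/2) + cos φ₁ · cos φ₂ · sin²(Δλ/2) = 0.620487.
c = 2·atan2(√a, √(1−a)) = 1.81417 rad → d = 6371·c ≈ 11558.05 km.

11558 km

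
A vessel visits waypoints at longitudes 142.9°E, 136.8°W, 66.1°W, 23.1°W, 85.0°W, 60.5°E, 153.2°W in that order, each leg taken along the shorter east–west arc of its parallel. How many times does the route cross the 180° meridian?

Leg 1: +142.9° → -136.8°, shortest Δλ = 80.3° (east) — crosses 180°.
Leg 2: -136.8° → -66.1°, shortest Δλ = 70.7° (east) — does not cross 180°.
Leg 3: -66.1° → -23.1°, shortest Δλ = 43.0° (east) — does not cross 180°.
Leg 4: -23.1° → -85.0°, shortest Δλ = -61.9° (west) — does not cross 180°.
Leg 5: -85.0° → +60.5°, shortest Δλ = 145.5° (east) — does not cross 180°.
Leg 6: +60.5° → -153.2°, shortest Δλ = 146.3° (east) — crosses 180°.
Total crossings: 2.

2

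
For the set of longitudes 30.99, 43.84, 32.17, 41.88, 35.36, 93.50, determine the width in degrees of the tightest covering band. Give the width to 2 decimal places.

Sort the longitudes: +30.99°, +32.17°, +35.36°, +41.88°, +43.84°, +93.50°.
Eastward gaps between consecutive values (wrapping around): 1.18°, 3.19°, 6.52°, 1.96°, 49.66°, 297.49°.
Largest gap = 297.49° ⇒ minimal covering band is its complement: 360° − 297.49° = 62.51°.
Band runs from +30.99° eastward to +93.50°.

62.51°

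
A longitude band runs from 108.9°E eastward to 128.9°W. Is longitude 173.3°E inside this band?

Yes

Band width going east from +108.9° to -128.9°: ((-128.9 − 108.9) mod 360) = 122.2°.
Offset of +173.3° east of the west edge: ((173.3 − 108.9) mod 360) = 64.4°.
64.4° ≤ 122.2° ⇒ inside.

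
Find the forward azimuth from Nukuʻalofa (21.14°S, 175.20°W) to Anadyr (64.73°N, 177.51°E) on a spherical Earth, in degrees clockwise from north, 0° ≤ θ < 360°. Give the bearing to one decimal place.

Δλ = 177.51 − -175.20 = 352.71°; wrapped into (−180°, 180°]: -7.29°.
θ = atan2( sin Δλ · cos φ₂ , cos φ₁ · sin φ₂ − sin φ₁ · cos φ₂ · cos Δλ )
  = atan2(-0.05417, 0.99616) = -3.113° → normalised to [0°, 360°): 356.887°.

356.9°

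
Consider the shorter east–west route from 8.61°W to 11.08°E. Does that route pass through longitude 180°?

No

Signed shortest Δλ = ((11.08 − -8.61 + 180) mod 360) − 180 = 19.69°.
Going east by 19.69° from -8.61° reaches +11.08° without touching 180°.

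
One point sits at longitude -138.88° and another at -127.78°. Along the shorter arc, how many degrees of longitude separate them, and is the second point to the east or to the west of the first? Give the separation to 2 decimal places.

Raw difference: -127.78 − -138.88 = 11.1°.
Normalise into (−180°, 180°]: 11.1° stays 11.1°.
Positive ⇒ the second point lies to the east; separation 11.10°.

11.10° east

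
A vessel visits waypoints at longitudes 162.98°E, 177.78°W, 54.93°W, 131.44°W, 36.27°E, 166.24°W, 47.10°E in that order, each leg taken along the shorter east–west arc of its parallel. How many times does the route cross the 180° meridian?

3

Leg 1: +162.98° → -177.78°, shortest Δλ = 19.24° (east) — crosses 180°.
Leg 2: -177.78° → -54.93°, shortest Δλ = 122.85° (east) — does not cross 180°.
Leg 3: -54.93° → -131.44°, shortest Δλ = -76.51° (west) — does not cross 180°.
Leg 4: -131.44° → +36.27°, shortest Δλ = 167.71° (east) — does not cross 180°.
Leg 5: +36.27° → -166.24°, shortest Δλ = 157.49° (east) — crosses 180°.
Leg 6: -166.24° → +47.10°, shortest Δλ = -146.66° (west) — crosses 180°.
Total crossings: 3.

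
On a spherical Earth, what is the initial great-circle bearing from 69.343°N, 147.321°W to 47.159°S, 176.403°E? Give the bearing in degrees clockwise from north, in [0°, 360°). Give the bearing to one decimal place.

207.5°

Δλ = 176.403 − -147.321 = 323.724°; wrapped into (−180°, 180°]: -36.276°.
θ = atan2( sin Δλ · cos φ₂ , cos φ₁ · sin φ₂ − sin φ₁ · cos φ₂ · cos Δλ )
  = atan2(-0.40232, -0.77160) = -152.462° → normalised to [0°, 360°): 207.538°.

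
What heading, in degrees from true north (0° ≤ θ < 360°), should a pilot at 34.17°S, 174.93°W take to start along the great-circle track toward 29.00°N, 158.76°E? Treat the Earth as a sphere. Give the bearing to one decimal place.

335.3°

Δλ = 158.76 − -174.93 = 333.69°; wrapped into (−180°, 180°]: -26.31°.
θ = atan2( sin Δλ · cos φ₂ , cos φ₁ · sin φ₂ − sin φ₁ · cos φ₂ · cos Δλ )
  = atan2(-0.38766, 0.84146) = -24.735° → normalised to [0°, 360°): 335.265°.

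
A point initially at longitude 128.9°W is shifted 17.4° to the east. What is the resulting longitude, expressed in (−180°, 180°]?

111.5°W

Start at -128.9°; shift +17.4° → -111.5°.
-111.5° already lies in (−180°, 180°].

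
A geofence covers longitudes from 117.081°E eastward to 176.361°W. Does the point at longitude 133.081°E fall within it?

Yes

Band width going east from +117.081° to -176.361°: ((-176.361 − 117.081) mod 360) = 66.558°.
Offset of +133.081° east of the west edge: ((133.081 − 117.081) mod 360) = 16.000°.
16.000° ≤ 66.558° ⇒ inside.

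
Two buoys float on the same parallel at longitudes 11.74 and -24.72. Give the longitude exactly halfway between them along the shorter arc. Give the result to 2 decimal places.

Signed shortest Δλ from +11.74° to -24.72° is -36.46°.
Midpoint longitude = +11.74° + (-36.46°)/2 = +11.74° − 18.23° = -6.49°.

-6.49°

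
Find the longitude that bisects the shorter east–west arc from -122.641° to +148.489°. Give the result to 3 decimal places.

Signed shortest Δλ from -122.641° to +148.489° is -88.870°.
Midpoint longitude = -122.641° + (-88.870°)/2 = -122.641° − 44.435° = -167.076°.
(The naïve average (-122.641 + +148.489)/2 = 12.924° is on the wrong side of the globe.)

-167.076°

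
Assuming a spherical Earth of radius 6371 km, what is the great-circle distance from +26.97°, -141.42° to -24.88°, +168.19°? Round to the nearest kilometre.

7901 km

Δλ = 168.19 − -141.42 = 309.61°; wrapped into (−180°, 180°]: -50.39°.
Δφ = -24.88 − 26.97 = -51.85°.
a = sin²(Δφ/2) + cos φ₁ · cos φ₂ · sin²(Δλ/2) = 0.337661.
c = 2·atan2(√a, √(1−a)) = 1.24013 rad → d = 6371·c ≈ 7900.84 km.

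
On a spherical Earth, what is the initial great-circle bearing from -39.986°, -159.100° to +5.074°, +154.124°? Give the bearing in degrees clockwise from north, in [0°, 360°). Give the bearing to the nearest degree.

Δλ = 154.124 − -159.100 = 313.224°; wrapped into (−180°, 180°]: -46.776°.
θ = atan2( sin Δλ · cos φ₂ , cos φ₁ · sin φ₂ − sin φ₁ · cos φ₂ · cos Δλ )
  = atan2(-0.72583, 0.50613) = -55.112° → normalised to [0°, 360°): 304.888°.

305°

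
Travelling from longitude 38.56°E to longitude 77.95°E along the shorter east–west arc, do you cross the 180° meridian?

No

Signed shortest Δλ = ((77.95 − 38.56 + 180) mod 360) − 180 = 39.39°.
Going east by 39.39° from +38.56° reaches +77.95° without touching 180°.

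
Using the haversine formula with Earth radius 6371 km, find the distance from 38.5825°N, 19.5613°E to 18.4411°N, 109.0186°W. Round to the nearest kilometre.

Δλ = -109.0186 − 19.5613 = -128.5799°.
Δφ = 18.4411 − 38.5825 = -20.1414°.
a = sin²(Δφ/2) + cos φ₁ · cos φ₂ · sin²(Δλ/2) = 0.632585.
c = 2·atan2(√a, √(1−a)) = 1.83918 rad → d = 6371·c ≈ 11717.40 km.

11717 km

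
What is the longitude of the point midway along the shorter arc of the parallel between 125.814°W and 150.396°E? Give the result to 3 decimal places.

167.709°W

Signed shortest Δλ from -125.814° to +150.396° is -83.790°.
Midpoint longitude = -125.814° + (-83.790°)/2 = -125.814° − 41.895° = -167.709°.
(The naïve average (-125.814 + +150.396)/2 = 12.291° is on the wrong side of the globe.)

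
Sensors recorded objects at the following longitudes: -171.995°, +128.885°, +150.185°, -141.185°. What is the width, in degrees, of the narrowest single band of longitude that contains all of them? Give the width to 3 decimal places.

89.930°

Sort the longitudes: -171.995°, -141.185°, +128.885°, +150.185°.
Eastward gaps between consecutive values (wrapping around): 30.810°, 270.070°, 21.300°, 37.820°.
Largest gap = 270.070° ⇒ minimal covering band is its complement: 360° − 270.070° = 89.930°.
Band runs from +128.885° eastward to -141.185°, crossing the antimeridian.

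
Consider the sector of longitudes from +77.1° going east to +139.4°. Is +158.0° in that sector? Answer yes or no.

Band width going east from +77.1° to +139.4°: ((139.4 − 77.1) mod 360) = 62.3°.
Offset of +158.0° east of the west edge: ((158.0 − 77.1) mod 360) = 80.9°.
80.9° > 62.3° ⇒ outside.

No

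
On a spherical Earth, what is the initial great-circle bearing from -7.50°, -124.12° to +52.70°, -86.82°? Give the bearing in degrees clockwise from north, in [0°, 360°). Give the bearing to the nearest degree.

23°

Δλ = -86.82 − -124.12 = 37.30°.
θ = atan2( sin Δλ · cos φ₂ , cos φ₁ · sin φ₂ − sin φ₁ · cos φ₂ · cos Δλ )
  = atan2(0.36722, 0.85159) = 23.327° → normalised to [0°, 360°): 23.327°.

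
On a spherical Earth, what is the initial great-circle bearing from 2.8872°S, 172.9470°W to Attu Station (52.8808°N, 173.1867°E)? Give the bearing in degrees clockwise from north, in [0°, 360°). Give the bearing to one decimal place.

350.1°

Δλ = 173.1867 − -172.9470 = 346.1337°; wrapped into (−180°, 180°]: -13.8663°.
θ = atan2( sin Δλ · cos φ₂ , cos φ₁ · sin φ₂ − sin φ₁ · cos φ₂ · cos Δλ )
  = atan2(-0.14463, 0.82588) = -9.933° → normalised to [0°, 360°): 350.067°.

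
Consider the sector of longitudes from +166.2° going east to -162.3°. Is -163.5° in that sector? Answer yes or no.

Yes

Band width going east from +166.2° to -162.3°: ((-162.3 − 166.2) mod 360) = 31.5°.
Offset of -163.5° east of the west edge: ((-163.5 − 166.2) mod 360) = 30.3°.
30.3° ≤ 31.5° ⇒ inside.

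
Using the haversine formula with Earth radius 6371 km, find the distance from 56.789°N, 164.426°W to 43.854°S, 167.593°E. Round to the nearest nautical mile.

Δλ = 167.593 − -164.426 = 332.019°; wrapped into (−180°, 180°]: -27.981°.
Δφ = -43.854 − 56.789 = -100.643°.
a = sin²(Δφ/2) + cos φ₁ · cos φ₂ · sin²(Δλ/2) = 0.615430.
c = 2·atan2(√a, √(1−a)) = 1.80376 rad → d = 6371·c ≈ 11491.74 km ≈ 6205.04 nmi.

6205 nmi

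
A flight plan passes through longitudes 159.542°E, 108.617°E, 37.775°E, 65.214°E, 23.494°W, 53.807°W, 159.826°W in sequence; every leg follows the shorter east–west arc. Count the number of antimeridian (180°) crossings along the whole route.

0

Leg 1: +159.542° → +108.617°, shortest Δλ = -50.925° (west) — does not cross 180°.
Leg 2: +108.617° → +37.775°, shortest Δλ = -70.842° (west) — does not cross 180°.
Leg 3: +37.775° → +65.214°, shortest Δλ = 27.439° (east) — does not cross 180°.
Leg 4: +65.214° → -23.494°, shortest Δλ = -88.708° (west) — does not cross 180°.
Leg 5: -23.494° → -53.807°, shortest Δλ = -30.313° (west) — does not cross 180°.
Leg 6: -53.807° → -159.826°, shortest Δλ = -106.019° (west) — does not cross 180°.
Total crossings: 0.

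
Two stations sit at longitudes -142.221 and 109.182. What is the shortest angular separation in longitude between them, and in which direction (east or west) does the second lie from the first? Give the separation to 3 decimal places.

Raw difference: 109.182 − -142.221 = 251.403°.
Normalise into (−180°, 180°]: 251.403° − 360° = -108.597°.
Negative ⇒ the second point lies to the west; separation 108.597°.

108.597° west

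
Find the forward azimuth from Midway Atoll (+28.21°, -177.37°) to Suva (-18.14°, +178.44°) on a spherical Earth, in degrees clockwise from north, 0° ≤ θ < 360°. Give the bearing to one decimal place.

Δλ = 178.44 − -177.37 = 355.81°; wrapped into (−180°, 180°]: -4.19°.
θ = atan2( sin Δλ · cos φ₂ , cos φ₁ · sin φ₂ − sin φ₁ · cos φ₂ · cos Δλ )
  = atan2(-0.06943, -0.72237) = -174.510° → normalised to [0°, 360°): 185.490°.

185.5°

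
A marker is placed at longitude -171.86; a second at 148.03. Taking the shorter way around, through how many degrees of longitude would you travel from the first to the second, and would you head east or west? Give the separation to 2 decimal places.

Raw difference: 148.03 − -171.86 = 319.89°.
Normalise into (−180°, 180°]: 319.89° − 360° = -40.11°.
Negative ⇒ the second point lies to the west; separation 40.11°.

40.11° west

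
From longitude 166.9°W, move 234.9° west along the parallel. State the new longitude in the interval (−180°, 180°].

41.8°W

Start at -166.9°; shift −234.9° → -401.8°.
-401.8° lies outside (−180°, 180°]; add 360° → -41.8°.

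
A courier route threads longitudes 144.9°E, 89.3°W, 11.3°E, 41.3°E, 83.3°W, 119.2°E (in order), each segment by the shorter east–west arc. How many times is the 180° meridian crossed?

2

Leg 1: +144.9° → -89.3°, shortest Δλ = 125.8° (east) — crosses 180°.
Leg 2: -89.3° → +11.3°, shortest Δλ = 100.6° (east) — does not cross 180°.
Leg 3: +11.3° → +41.3°, shortest Δλ = 30.0° (east) — does not cross 180°.
Leg 4: +41.3° → -83.3°, shortest Δλ = -124.6° (west) — does not cross 180°.
Leg 5: -83.3° → +119.2°, shortest Δλ = -157.5° (west) — crosses 180°.
Total crossings: 2.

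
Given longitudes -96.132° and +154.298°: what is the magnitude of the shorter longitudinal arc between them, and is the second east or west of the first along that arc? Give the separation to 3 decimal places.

109.570° west

Raw difference: 154.298 − -96.132 = 250.43°.
Normalise into (−180°, 180°]: 250.43° − 360° = -109.57°.
Negative ⇒ the second point lies to the west; separation 109.570°.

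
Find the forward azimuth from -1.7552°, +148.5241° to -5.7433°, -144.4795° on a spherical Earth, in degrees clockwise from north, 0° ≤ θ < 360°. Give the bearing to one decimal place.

Δλ = -144.4795 − 148.5241 = -293.0036°; wrapped into (−180°, 180°]: 66.9964°.
θ = atan2( sin Δλ · cos φ₂ , cos φ₁ · sin φ₂ − sin φ₁ · cos φ₂ · cos Δλ )
  = atan2(0.91586, -0.08812) = 95.496° → normalised to [0°, 360°): 95.496°.

95.5°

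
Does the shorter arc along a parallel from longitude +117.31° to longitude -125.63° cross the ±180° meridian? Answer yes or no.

Yes

Naïve |-125.63 − 117.31| = 242.94° > 180°, so the shorter arc goes the other way round — across 180°.
Signed shortest Δλ = ((-125.63 − 117.31 + 180) mod 360) − 180 = 117.06°.
Going east by 117.06° from +117.31° passes through 180° before reaching -125.63°.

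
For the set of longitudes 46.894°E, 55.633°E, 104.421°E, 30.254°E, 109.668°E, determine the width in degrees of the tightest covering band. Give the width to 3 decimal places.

Sort the longitudes: +30.254°, +46.894°, +55.633°, +104.421°, +109.668°.
Eastward gaps between consecutive values (wrapping around): 16.640°, 8.739°, 48.788°, 5.247°, 280.586°.
Largest gap = 280.586° ⇒ minimal covering band is its complement: 360° − 280.586° = 79.414°.
Band runs from +30.254° eastward to +109.668°.

79.414°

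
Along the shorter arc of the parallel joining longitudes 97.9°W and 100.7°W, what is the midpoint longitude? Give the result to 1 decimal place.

Signed shortest Δλ from -97.9° to -100.7° is -2.8°.
Midpoint longitude = -97.9° + (-2.8°)/2 = -97.9° − 1.4° = -99.3°.

99.3°W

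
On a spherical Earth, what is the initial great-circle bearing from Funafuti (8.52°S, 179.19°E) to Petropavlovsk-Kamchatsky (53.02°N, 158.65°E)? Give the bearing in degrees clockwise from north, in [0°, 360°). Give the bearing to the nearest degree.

346°

Δλ = 158.65 − 179.19 = -20.54°.
θ = atan2( sin Δλ · cos φ₂ , cos φ₁ · sin φ₂ − sin φ₁ · cos φ₂ · cos Δλ )
  = atan2(-0.21106, 0.87348) = -13.584° → normalised to [0°, 360°): 346.416°.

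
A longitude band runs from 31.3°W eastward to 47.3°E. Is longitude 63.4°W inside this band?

Band width going east from -31.3° to +47.3°: ((47.3 − -31.3) mod 360) = 78.6°.
Offset of -63.4° east of the west edge: ((-63.4 − -31.3) mod 360) = 327.9°.
327.9° > 78.6° ⇒ outside.

No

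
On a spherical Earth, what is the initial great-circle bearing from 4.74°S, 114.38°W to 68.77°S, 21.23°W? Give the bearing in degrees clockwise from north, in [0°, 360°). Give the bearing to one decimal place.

158.8°

Δλ = -21.23 − -114.38 = 93.15°.
θ = atan2( sin Δλ · cos φ₂ , cos φ₁ · sin φ₂ − sin φ₁ · cos φ₂ · cos Δλ )
  = atan2(0.36157, -0.93059) = 158.767° → normalised to [0°, 360°): 158.767°.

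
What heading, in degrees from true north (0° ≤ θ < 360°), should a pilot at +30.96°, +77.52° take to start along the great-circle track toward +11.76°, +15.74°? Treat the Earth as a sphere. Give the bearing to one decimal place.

265.8°

Δλ = 15.74 − 77.52 = -61.78°.
θ = atan2( sin Δλ · cos φ₂ , cos φ₁ · sin φ₂ − sin φ₁ · cos φ₂ · cos Δλ )
  = atan2(-0.86264, -0.06338) = -94.202° → normalised to [0°, 360°): 265.798°.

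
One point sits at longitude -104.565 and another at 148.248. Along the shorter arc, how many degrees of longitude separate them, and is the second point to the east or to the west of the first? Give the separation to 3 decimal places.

107.187° west

Raw difference: 148.248 − -104.565 = 252.813°.
Normalise into (−180°, 180°]: 252.813° − 360° = -107.187°.
Negative ⇒ the second point lies to the west; separation 107.187°.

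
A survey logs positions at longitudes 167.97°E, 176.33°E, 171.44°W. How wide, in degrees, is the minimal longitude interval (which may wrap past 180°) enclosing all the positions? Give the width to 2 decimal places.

Sort the longitudes: -171.44°, +167.97°, +176.33°.
Eastward gaps between consecutive values (wrapping around): 339.41°, 8.36°, 12.23°.
Largest gap = 339.41° ⇒ minimal covering band is its complement: 360° − 339.41° = 20.59°.
Band runs from +167.97° eastward to -171.44°, crossing the antimeridian.

20.59°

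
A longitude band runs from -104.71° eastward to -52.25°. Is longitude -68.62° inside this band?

Yes

Band width going east from -104.71° to -52.25°: ((-52.25 − -104.71) mod 360) = 52.46°.
Offset of -68.62° east of the west edge: ((-68.62 − -104.71) mod 360) = 36.09°.
36.09° ≤ 52.46° ⇒ inside.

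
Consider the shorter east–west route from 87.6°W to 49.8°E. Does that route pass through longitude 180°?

No

Signed shortest Δλ = ((49.8 − -87.6 + 180) mod 360) − 180 = 137.4°.
Going east by 137.4° from -87.6° reaches +49.8° without touching 180°.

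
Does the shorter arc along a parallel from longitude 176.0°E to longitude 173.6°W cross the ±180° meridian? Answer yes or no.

Naïve |-173.6 − 176.0| = 349.6° > 180°, so the shorter arc goes the other way round — across 180°.
Signed shortest Δλ = ((-173.6 − 176.0 + 180) mod 360) − 180 = 10.4°.
Going east by 10.4° from +176.0° passes through 180° before reaching -173.6°.

Yes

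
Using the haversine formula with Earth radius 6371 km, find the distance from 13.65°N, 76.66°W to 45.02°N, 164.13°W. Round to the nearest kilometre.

8743 km

Δλ = -164.13 − -76.66 = -87.47°.
Δφ = 45.02 − 13.65 = 31.37°.
a = sin²(Δφ/2) + cos φ₁ · cos φ₂ · sin²(Δλ/2) = 0.401375.
c = 2·atan2(√a, √(1−a)) = 1.37224 rad → d = 6371·c ≈ 8742.57 km.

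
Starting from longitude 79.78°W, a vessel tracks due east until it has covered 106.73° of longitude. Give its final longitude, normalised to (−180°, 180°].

26.95°E

Start at -79.78°; shift +106.73° → +26.95°.
+26.95° already lies in (−180°, 180°].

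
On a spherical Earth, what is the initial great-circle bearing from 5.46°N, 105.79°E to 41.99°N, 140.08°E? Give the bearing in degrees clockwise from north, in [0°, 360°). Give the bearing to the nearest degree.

Δλ = 140.08 − 105.79 = 34.29°.
θ = atan2( sin Δλ · cos φ₂ , cos φ₁ · sin φ₂ − sin φ₁ · cos φ₂ · cos Δλ )
  = atan2(0.41874, 0.60754) = 34.576° → normalised to [0°, 360°): 34.576°.

35°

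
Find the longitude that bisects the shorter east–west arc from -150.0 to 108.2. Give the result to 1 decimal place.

Signed shortest Δλ from -150.0° to +108.2° is -101.8°.
Midpoint longitude = -150.0° + (-101.8°)/2 = -150.0° − 50.9° = -200.9°.
Normalise into (−180°, 180°]: +159.1°.
(The naïve average (-150.0 + +108.2)/2 = -20.9° is on the wrong side of the globe.)

+159.1°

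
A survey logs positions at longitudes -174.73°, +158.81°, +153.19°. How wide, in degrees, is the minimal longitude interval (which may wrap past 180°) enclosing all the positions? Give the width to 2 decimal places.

32.08°

Sort the longitudes: -174.73°, +153.19°, +158.81°.
Eastward gaps between consecutive values (wrapping around): 327.92°, 5.62°, 26.46°.
Largest gap = 327.92° ⇒ minimal covering band is its complement: 360° − 327.92° = 32.08°.
Band runs from +153.19° eastward to -174.73°, crossing the antimeridian.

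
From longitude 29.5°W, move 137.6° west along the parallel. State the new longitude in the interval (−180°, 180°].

Start at -29.5°; shift −137.6° → -167.1°.
-167.1° already lies in (−180°, 180°].

167.1°W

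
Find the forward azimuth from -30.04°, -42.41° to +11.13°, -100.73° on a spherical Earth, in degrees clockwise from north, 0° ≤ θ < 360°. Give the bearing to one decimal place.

297.0°

Δλ = -100.73 − -42.41 = -58.32°.
θ = atan2( sin Δλ · cos φ₂ , cos φ₁ · sin φ₂ − sin φ₁ · cos φ₂ · cos Δλ )
  = atan2(-0.83499, 0.42507) = -63.021° → normalised to [0°, 360°): 296.979°.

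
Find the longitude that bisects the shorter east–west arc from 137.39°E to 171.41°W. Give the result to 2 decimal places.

162.99°E

Signed shortest Δλ from +137.39° to -171.41° is +51.20°.
Midpoint longitude = +137.39° + (+51.20°)/2 = +137.39° + 25.60° = +162.99°.
(The naïve average (+137.39 + -171.41)/2 = -17.01° is on the wrong side of the globe.)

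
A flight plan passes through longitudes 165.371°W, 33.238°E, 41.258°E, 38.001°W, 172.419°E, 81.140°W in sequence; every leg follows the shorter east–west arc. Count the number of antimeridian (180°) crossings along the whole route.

Leg 1: -165.371° → +33.238°, shortest Δλ = -161.391° (west) — crosses 180°.
Leg 2: +33.238° → +41.258°, shortest Δλ = 8.02° (east) — does not cross 180°.
Leg 3: +41.258° → -38.001°, shortest Δλ = -79.259° (west) — does not cross 180°.
Leg 4: -38.001° → +172.419°, shortest Δλ = -149.58° (west) — crosses 180°.
Leg 5: +172.419° → -81.140°, shortest Δλ = 106.441° (east) — crosses 180°.
Total crossings: 3.

3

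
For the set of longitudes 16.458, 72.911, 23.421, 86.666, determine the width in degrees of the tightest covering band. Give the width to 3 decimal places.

70.208°

Sort the longitudes: +16.458°, +23.421°, +72.911°, +86.666°.
Eastward gaps between consecutive values (wrapping around): 6.963°, 49.490°, 13.755°, 289.792°.
Largest gap = 289.792° ⇒ minimal covering band is its complement: 360° − 289.792° = 70.208°.
Band runs from +16.458° eastward to +86.666°.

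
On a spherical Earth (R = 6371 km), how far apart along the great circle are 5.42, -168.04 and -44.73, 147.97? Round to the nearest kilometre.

7088 km

Δλ = 147.97 − -168.04 = 316.01°; wrapped into (−180°, 180°]: -43.99°.
Δφ = -44.73 − 5.42 = -50.15°.
a = sin²(Δφ/2) + cos φ₁ · cos φ₂ · sin²(Δλ/2) = 0.278816.
c = 2·atan2(√a, √(1−a)) = 1.11256 rad → d = 6371·c ≈ 7088.12 km.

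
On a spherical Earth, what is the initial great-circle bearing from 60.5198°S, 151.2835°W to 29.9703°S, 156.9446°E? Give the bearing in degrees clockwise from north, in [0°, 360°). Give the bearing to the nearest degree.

288°

Δλ = 156.9446 − -151.2835 = 308.2281°; wrapped into (−180°, 180°]: -51.7719°.
θ = atan2( sin Δλ · cos φ₂ , cos φ₁ · sin φ₂ − sin φ₁ · cos φ₂ · cos Δλ )
  = atan2(-0.68051, 0.22081) = -72.023° → normalised to [0°, 360°): 287.977°.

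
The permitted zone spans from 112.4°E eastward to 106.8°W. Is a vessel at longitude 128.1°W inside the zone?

Yes

Band width going east from +112.4° to -106.8°: ((-106.8 − 112.4) mod 360) = 140.8°.
Offset of -128.1° east of the west edge: ((-128.1 − 112.4) mod 360) = 119.5°.
119.5° ≤ 140.8° ⇒ inside.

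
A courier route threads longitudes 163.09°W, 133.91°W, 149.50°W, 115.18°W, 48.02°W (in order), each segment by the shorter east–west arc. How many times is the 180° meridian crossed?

Leg 1: -163.09° → -133.91°, shortest Δλ = 29.18° (east) — does not cross 180°.
Leg 2: -133.91° → -149.50°, shortest Δλ = -15.59° (west) — does not cross 180°.
Leg 3: -149.50° → -115.18°, shortest Δλ = 34.32° (east) — does not cross 180°.
Leg 4: -115.18° → -48.02°, shortest Δλ = 67.16° (east) — does not cross 180°.
Total crossings: 0.

0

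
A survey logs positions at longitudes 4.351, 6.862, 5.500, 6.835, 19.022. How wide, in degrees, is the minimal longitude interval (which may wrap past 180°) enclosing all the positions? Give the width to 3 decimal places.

Sort the longitudes: +4.351°, +5.500°, +6.835°, +6.862°, +19.022°.
Eastward gaps between consecutive values (wrapping around): 1.149°, 1.335°, 0.027°, 12.160°, 345.329°.
Largest gap = 345.329° ⇒ minimal covering band is its complement: 360° − 345.329° = 14.671°.
Band runs from +4.351° eastward to +19.022°.

14.671°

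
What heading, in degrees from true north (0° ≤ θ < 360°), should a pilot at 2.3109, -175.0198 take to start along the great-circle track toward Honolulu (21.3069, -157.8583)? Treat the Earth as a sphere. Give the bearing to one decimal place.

40.0°

Δλ = -157.8583 − -175.0198 = 17.1615°.
θ = atan2( sin Δλ · cos φ₂ , cos φ₁ · sin φ₂ − sin φ₁ · cos φ₂ · cos Δλ )
  = atan2(0.27490, 0.32717) = 40.038° → normalised to [0°, 360°): 40.038°.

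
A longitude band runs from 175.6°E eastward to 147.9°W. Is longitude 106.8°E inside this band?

No

Band width going east from +175.6° to -147.9°: ((-147.9 − 175.6) mod 360) = 36.5°.
Offset of +106.8° east of the west edge: ((106.8 − 175.6) mod 360) = 291.2°.
291.2° > 36.5° ⇒ outside.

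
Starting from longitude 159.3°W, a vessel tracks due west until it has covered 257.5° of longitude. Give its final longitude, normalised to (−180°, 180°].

Start at -159.3°; shift −257.5° → -416.8°.
-416.8° lies outside (−180°, 180°]; add 360° → -56.8°.

56.8°W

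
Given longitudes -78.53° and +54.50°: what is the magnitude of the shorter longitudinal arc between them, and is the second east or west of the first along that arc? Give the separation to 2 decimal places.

133.03° east

Raw difference: 54.50 − -78.53 = 133.03°.
Normalise into (−180°, 180°]: 133.03° stays 133.03°.
Positive ⇒ the second point lies to the east; separation 133.03°.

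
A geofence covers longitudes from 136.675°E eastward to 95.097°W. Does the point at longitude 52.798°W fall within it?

Band width going east from +136.675° to -95.097°: ((-95.097 − 136.675) mod 360) = 128.228°.
Offset of -52.798° east of the west edge: ((-52.798 − 136.675) mod 360) = 170.527°.
170.527° > 128.228° ⇒ outside.

No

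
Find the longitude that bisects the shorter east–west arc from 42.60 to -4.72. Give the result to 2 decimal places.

Signed shortest Δλ from +42.60° to -4.72° is -47.32°.
Midpoint longitude = +42.60° + (-47.32°)/2 = +42.60° − 23.66° = +18.94°.

+18.94°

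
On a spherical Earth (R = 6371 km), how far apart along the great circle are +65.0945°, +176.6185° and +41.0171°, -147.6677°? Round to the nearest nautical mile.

Δλ = -147.6677 − 176.6185 = -324.2862°; wrapped into (−180°, 180°]: 35.7138°.
Δφ = 41.0171 − 65.0945 = -24.0774°.
a = sin²(Δφ/2) + cos φ₁ · cos φ₂ · sin²(Δλ/2) = 0.073379.
c = 2·atan2(√a, √(1−a)) = 0.54863 rad → d = 6371·c ≈ 3495.30 km ≈ 1887.31 nmi.

1887 nmi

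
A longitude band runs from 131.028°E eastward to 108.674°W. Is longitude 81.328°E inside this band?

Band width going east from +131.028° to -108.674°: ((-108.674 − 131.028) mod 360) = 120.298°.
Offset of +81.328° east of the west edge: ((81.328 − 131.028) mod 360) = 310.300°.
310.300° > 120.298° ⇒ outside.

No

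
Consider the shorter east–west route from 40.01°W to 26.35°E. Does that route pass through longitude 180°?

No

Signed shortest Δλ = ((26.35 − -40.01 + 180) mod 360) − 180 = 66.36°.
Going east by 66.36° from -40.01° reaches +26.35° without touching 180°.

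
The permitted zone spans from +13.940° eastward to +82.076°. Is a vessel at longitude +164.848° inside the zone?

No

Band width going east from +13.940° to +82.076°: ((82.076 − 13.940) mod 360) = 68.136°.
Offset of +164.848° east of the west edge: ((164.848 − 13.940) mod 360) = 150.908°.
150.908° > 68.136° ⇒ outside.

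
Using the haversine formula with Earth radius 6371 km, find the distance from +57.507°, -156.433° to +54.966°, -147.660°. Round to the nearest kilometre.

611 km

Δλ = -147.660 − -156.433 = 8.773°.
Δφ = 54.966 − 57.507 = -2.541°.
a = sin²(Δφ/2) + cos φ₁ · cos φ₂ · sin²(Δλ/2) = 0.002296.
c = 2·atan2(√a, √(1−a)) = 0.09586 rad → d = 6371·c ≈ 610.74 km.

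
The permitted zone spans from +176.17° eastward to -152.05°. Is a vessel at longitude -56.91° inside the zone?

Band width going east from +176.17° to -152.05°: ((-152.05 − 176.17) mod 360) = 31.78°.
Offset of -56.91° east of the west edge: ((-56.91 − 176.17) mod 360) = 126.92°.
126.92° > 31.78° ⇒ outside.

No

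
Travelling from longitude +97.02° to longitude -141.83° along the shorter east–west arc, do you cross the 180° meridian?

Naïve |-141.83 − 97.02| = 238.85° > 180°, so the shorter arc goes the other way round — across 180°.
Signed shortest Δλ = ((-141.83 − 97.02 + 180) mod 360) − 180 = 121.15°.
Going east by 121.15° from +97.02° passes through 180° before reaching -141.83°.

Yes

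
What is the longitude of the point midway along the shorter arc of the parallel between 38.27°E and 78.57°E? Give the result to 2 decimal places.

Signed shortest Δλ from +38.27° to +78.57° is +40.30°.
Midpoint longitude = +38.27° + (+40.30°)/2 = +38.27° + 20.15° = +58.42°.

58.42°E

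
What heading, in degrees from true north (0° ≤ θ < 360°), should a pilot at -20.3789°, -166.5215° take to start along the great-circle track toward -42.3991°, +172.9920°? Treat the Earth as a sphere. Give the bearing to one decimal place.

213.5°

Δλ = 172.9920 − -166.5215 = 339.5135°; wrapped into (−180°, 180°]: -20.4865°.
θ = atan2( sin Δλ · cos φ₂ , cos φ₁ · sin φ₂ − sin φ₁ · cos φ₂ · cos Δλ )
  = atan2(-0.25845, -0.39120) = -146.548° → normalised to [0°, 360°): 213.452°.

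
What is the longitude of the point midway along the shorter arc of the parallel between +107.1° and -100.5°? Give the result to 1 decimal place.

-176.7°

Signed shortest Δλ from +107.1° to -100.5° is +152.4°.
Midpoint longitude = +107.1° + (+152.4°)/2 = +107.1° + 76.2° = +183.3°.
Normalise into (−180°, 180°]: -176.7°.
(The naïve average (+107.1 + -100.5)/2 = 3.3° is on the wrong side of the globe.)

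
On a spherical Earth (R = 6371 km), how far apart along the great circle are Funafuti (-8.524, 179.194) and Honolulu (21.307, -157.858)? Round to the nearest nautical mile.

Δλ = -157.858 − 179.194 = -337.052°; wrapped into (−180°, 180°]: 22.948°.
Δφ = 21.307 − -8.524 = 29.831°.
a = sin²(Δφ/2) + cos φ₁ · cos φ₂ · sin²(Δλ/2) = 0.102710.
c = 2·atan2(√a, √(1−a)) = 0.65248 rad → d = 6371·c ≈ 4156.96 km ≈ 2244.58 nmi.

2245 nmi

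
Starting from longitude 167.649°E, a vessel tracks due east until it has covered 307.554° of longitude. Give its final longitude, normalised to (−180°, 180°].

115.203°E

Start at +167.649°; shift +307.554° → +475.203°.
+475.203° lies outside (−180°, 180°]; subtract 360° → +115.203°.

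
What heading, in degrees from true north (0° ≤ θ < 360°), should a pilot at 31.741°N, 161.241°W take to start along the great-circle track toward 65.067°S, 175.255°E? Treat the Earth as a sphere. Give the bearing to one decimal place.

Δλ = 175.255 − -161.241 = 336.496°; wrapped into (−180°, 180°]: -23.504°.
θ = atan2( sin Δλ · cos φ₂ , cos φ₁ · sin φ₂ − sin φ₁ · cos φ₂ · cos Δλ )
  = atan2(-0.16812, -0.97455) = -170.212° → normalised to [0°, 360°): 189.788°.

189.8°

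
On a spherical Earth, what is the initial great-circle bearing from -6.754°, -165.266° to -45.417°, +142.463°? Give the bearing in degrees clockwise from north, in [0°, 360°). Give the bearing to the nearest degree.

220°

Δλ = 142.463 − -165.266 = 307.729°; wrapped into (−180°, 180°]: -52.271°.
θ = atan2( sin Δλ · cos φ₂ , cos φ₁ · sin φ₂ − sin φ₁ · cos φ₂ · cos Δλ )
  = atan2(-0.55518, -0.65678) = -139.792° → normalised to [0°, 360°): 220.208°.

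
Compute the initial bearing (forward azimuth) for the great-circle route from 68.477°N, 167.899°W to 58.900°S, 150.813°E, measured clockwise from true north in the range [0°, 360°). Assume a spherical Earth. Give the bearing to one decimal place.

Δλ = 150.813 − -167.899 = 318.712°; wrapped into (−180°, 180°]: -41.288°.
θ = atan2( sin Δλ · cos φ₂ , cos φ₁ · sin φ₂ − sin φ₁ · cos φ₂ · cos Δλ )
  = atan2(-0.34083, -0.67520) = -153.216° → normalised to [0°, 360°): 206.784°.

206.8°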